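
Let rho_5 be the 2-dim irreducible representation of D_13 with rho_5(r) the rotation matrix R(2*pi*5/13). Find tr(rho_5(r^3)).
chi_{rho_5}(r^3) = 2*cos(2*pi*5*3/13) = 2*cos(30*pi/13)

Argument: rho_5(r^3) is rotation by angle 2*pi*5*3/13, whose trace is 2*cos(2*pi*5*3/13) = 2*cos(30*pi/13).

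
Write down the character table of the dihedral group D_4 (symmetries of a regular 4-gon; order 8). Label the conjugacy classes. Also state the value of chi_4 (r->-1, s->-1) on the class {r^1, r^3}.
Conjugacy classes: {e} of size 1, {r^2} of size 1, {r^1, r^3} of size 2, {s, sr^2, ...} of size 2, {sr, sr^3, ...} of size 2.
Character table:
  irrep \ class              {e} (size 1)  {r^2} (size 1)  {r^1, r^3} (size 2)  {s, sr^2, ...} (size 2)  {sr, sr^3, ...} (size 2)
  chi_1 (triv)               1             1               1                    1                        1                       
  chi_2 (sign: r->1, s->-1)  1             1               1                    -1                       -1                      
  chi_3 (r->-1, s->1)        1             1               -1                   1                        -1                      
  chi_4 (r->-1, s->-1)       1             1               -1                   -1                       1                       
  chi_5 (2d, j=1)            2             -2              0                    0                        0                       

Spot check: chi_4 (r->-1, s->-1) on {r^1, r^3} = -1.

Argument: D_4 has order 2*4 = 8 with 5 conjugacy classes, hence 5 irreducibles. Sum of squared dims 1 + 1 + 1 + 1 + 4 = 8 = |G|. Linear characters come from the abelianisation; the 2-dimensional irreps have character r^k -> 2*cos(2*pi*j*k/4), reflections -> 0.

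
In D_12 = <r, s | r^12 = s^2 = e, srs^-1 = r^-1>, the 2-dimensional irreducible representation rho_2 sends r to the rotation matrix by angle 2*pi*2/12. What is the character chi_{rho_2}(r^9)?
chi_{rho_2}(r^9) = 2*cos(2*pi*2*9/12) = -2

Reasoning: rho_2(r^9) is rotation by angle 2*pi*2*9/12, whose trace is 2*cos(2*pi*2*9/12) = -2.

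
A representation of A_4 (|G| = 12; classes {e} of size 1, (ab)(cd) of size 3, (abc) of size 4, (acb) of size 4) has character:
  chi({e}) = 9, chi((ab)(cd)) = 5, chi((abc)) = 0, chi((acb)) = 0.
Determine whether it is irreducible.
Not irreducible (reducible): <chi, chi> = 13 > 1.

Justification: <chi, chi> = (1/|G|) sum_C |C| * |chi(C)|^2 = (1/12)[1*|9|^2 + 3*|5|^2 + 4*|0|^2 + 4*|0|^2]
  = (1/12)[(81) + (75) + (0) + (0)] = 156/12 = 13.
(Exp terms are combined using exp(i*s)*conj(exp(i*t)) = exp(i*(s-t)), and sums of them are collapsed using the identity that for every m > 1 the m distinct m-th roots of unity sum to 0, e.g. 1 + exp(2*I*pi/3) + exp(-2*I*pi/3) = 0.)
A character is irreducible iff <chi, chi> = 1, so this representation is reducible.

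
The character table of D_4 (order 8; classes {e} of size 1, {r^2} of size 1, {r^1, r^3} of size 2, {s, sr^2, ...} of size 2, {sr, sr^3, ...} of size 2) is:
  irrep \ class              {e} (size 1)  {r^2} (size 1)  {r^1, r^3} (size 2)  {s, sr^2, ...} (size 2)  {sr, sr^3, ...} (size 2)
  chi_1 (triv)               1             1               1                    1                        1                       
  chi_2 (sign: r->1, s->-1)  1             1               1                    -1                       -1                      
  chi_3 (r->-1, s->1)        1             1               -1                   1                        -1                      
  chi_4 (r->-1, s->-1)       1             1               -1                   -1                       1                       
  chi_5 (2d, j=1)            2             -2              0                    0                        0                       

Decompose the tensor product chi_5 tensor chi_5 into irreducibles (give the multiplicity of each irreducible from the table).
chi_5 tensor chi_5 = chi_1 + chi_2 + chi_3 + chi_4 (all other irreducibles have multiplicity 0).

Reasoning: The character of a tensor product is the pointwise product (chi_5 * chi_5)(C) = chi_5(C) * chi_5(C):
  {e}: (2)*(2), {r^2}: (-2)*(-2), {r^1, r^3}: (0)*(0), {s, sr^2, ...}: (0)*(0), {sr, sr^3, ...}: (0)*(0)
so (chi_5 * chi_5) takes values
  {e} -> 4, {r^2} -> 4, {r^1, r^3} -> 0, {s, sr^2, ...} -> 0, {sr, sr^3, ...} -> 0.
Now take the inner product of this character with each irreducible chi from the table, <chi_5*chi_5, chi> = (1/8) sum_C |C| (chi_5*chi_5)(C) conj(chi(C)):
  <chi_5*chi_5, chi_1> = (1/8)[1*(4)*conj(1) + 1*(4)*conj(1) + 2*(0)*conj(1) + 2*(0)*conj(1) + 2*(0)*conj(1)]
      = (1/8)[(4) + (4) + (0) + (0) + (0)] = 8/8 = 1
  <chi_5*chi_5, chi_2> = (1/8)[1*(4)*conj(1) + 1*(4)*conj(1) + 2*(0)*conj(1) + 2*(0)*conj(-1) + 2*(0)*conj(-1)]
      = (1/8)[(4) + (4) + (0) + (0) + (0)] = 8/8 = 1
  <chi_5*chi_5, chi_3> = (1/8)[1*(4)*conj(1) + 1*(4)*conj(1) + 2*(0)*conj(-1) + 2*(0)*conj(1) + 2*(0)*conj(-1)]
      = (1/8)[(4) + (4) + (0) + (0) + (0)] = 8/8 = 1
  <chi_5*chi_5, chi_4> = (1/8)[1*(4)*conj(1) + 1*(4)*conj(1) + 2*(0)*conj(-1) + 2*(0)*conj(-1) + 2*(0)*conj(1)]
      = (1/8)[(4) + (4) + (0) + (0) + (0)] = 8/8 = 1
  <chi_5*chi_5, chi_5> = (1/8)[1*(4)*conj(2) + 1*(4)*conj(-2) + 2*(0)*conj(0) + 2*(0)*conj(0) + 2*(0)*conj(0)]
      = (1/8)[(8) + (-8) + (0) + (0) + (0)] = 0/8 = 0
Hence the multiplicities are chi_1: 1, chi_2: 1, chi_3: 1, chi_4: 1. Dimension check: dim(chi_5)*dim(chi_5) = 2*2 = 4 and sum (mult * dim) = 1*1 + 1*1 + 1*1 + 1*1 = 4.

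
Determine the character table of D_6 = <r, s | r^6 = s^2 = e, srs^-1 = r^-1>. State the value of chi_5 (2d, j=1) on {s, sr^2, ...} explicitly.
Conjugacy classes: {e} of size 1, {r^3} of size 1, {r^1, r^5} of size 2, {r^2, r^4} of size 2, {s, sr^2, ...} of size 3, {sr, sr^3, ...} of size 3.
Character table:
  irrep \ class              {e} (size 1)  {r^3} (size 1)  {r^1, r^5} (size 2)  {r^2, r^4} (size 2)  {s, sr^2, ...} (size 3)  {sr, sr^3, ...} (size 3)
  chi_1 (triv)               1             1               1                    1                    1                        1                       
  chi_2 (sign: r->1, s->-1)  1             1               1                    1                    -1                       -1                      
  chi_3 (r->-1, s->1)        1             -1              -1                   1                    1                        -1                      
  chi_4 (r->-1, s->-1)       1             -1              -1                   1                    -1                       1                       
  chi_5 (2d, j=1)            2             -2              1                    -1                   0                        0                       
  chi_6 (2d, j=2)            2             2               -1                   -1                   0                        0                       

Spot check: chi_5 (2d, j=1) on {s, sr^2, ...} = 0.

Derivation: D_6 has order 2*6 = 12 with 6 conjugacy classes, hence 6 irreducibles. Sum of squared dims 1 + 1 + 1 + 1 + 4 + 4 = 12 = |G|. Linear characters come from the abelianisation; the 2-dimensional irreps have character r^k -> 2*cos(2*pi*j*k/6), reflections -> 0.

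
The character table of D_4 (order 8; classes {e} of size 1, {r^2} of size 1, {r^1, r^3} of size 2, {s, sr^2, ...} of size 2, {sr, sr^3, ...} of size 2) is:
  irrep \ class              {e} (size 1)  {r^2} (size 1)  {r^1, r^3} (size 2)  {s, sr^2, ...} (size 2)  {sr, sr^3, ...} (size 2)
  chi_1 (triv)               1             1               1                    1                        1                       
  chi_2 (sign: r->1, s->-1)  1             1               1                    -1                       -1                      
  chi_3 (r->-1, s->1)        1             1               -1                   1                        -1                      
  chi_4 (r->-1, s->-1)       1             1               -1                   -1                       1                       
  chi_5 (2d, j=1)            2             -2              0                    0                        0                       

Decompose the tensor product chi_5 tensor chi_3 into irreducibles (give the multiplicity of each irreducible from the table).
chi_5 tensor chi_3 = chi_5 (all other irreducibles have multiplicity 0).

Details: The character of a tensor product is the pointwise product (chi_5 * chi_3)(C) = chi_5(C) * chi_3(C):
  {e}: (2)*(1), {r^2}: (-2)*(1), {r^1, r^3}: (0)*(-1), {s, sr^2, ...}: (0)*(1), {sr, sr^3, ...}: (0)*(-1)
so (chi_5 * chi_3) takes values
  {e} -> 2, {r^2} -> -2, {r^1, r^3} -> 0, {s, sr^2, ...} -> 0, {sr, sr^3, ...} -> 0.
Now take the inner product of this character with each irreducible chi from the table, <chi_5*chi_3, chi> = (1/8) sum_C |C| (chi_5*chi_3)(C) conj(chi(C)):
  <chi_5*chi_3, chi_1> = (1/8)[1*(2)*conj(1) + 1*(-2)*conj(1) + 2*(0)*conj(1) + 2*(0)*conj(1) + 2*(0)*conj(1)]
      = (1/8)[(2) + (-2) + (0) + (0) + (0)] = 0/8 = 0
  <chi_5*chi_3, chi_2> = (1/8)[1*(2)*conj(1) + 1*(-2)*conj(1) + 2*(0)*conj(1) + 2*(0)*conj(-1) + 2*(0)*conj(-1)]
      = (1/8)[(2) + (-2) + (0) + (0) + (0)] = 0/8 = 0
  <chi_5*chi_3, chi_3> = (1/8)[1*(2)*conj(1) + 1*(-2)*conj(1) + 2*(0)*conj(-1) + 2*(0)*conj(1) + 2*(0)*conj(-1)]
      = (1/8)[(2) + (-2) + (0) + (0) + (0)] = 0/8 = 0
  <chi_5*chi_3, chi_4> = (1/8)[1*(2)*conj(1) + 1*(-2)*conj(1) + 2*(0)*conj(-1) + 2*(0)*conj(-1) + 2*(0)*conj(1)]
      = (1/8)[(2) + (-2) + (0) + (0) + (0)] = 0/8 = 0
  <chi_5*chi_3, chi_5> = (1/8)[1*(2)*conj(2) + 1*(-2)*conj(-2) + 2*(0)*conj(0) + 2*(0)*conj(0) + 2*(0)*conj(0)]
      = (1/8)[(4) + (4) + (0) + (0) + (0)] = 8/8 = 1
Hence the multiplicities are chi_5: 1. Dimension check: dim(chi_5)*dim(chi_3) = 2*1 = 2 and sum (mult * dim) = 1*2 = 2.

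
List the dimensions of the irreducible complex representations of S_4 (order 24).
Dimensions: 1, 1, 2, 3, 3

There are 5 irreducibles (= number of conjugacy classes). Their dimensions d_i satisfy sum d_i^2 = |G| = 24: 1 + 1 + 4 + 9 + 9 = 24.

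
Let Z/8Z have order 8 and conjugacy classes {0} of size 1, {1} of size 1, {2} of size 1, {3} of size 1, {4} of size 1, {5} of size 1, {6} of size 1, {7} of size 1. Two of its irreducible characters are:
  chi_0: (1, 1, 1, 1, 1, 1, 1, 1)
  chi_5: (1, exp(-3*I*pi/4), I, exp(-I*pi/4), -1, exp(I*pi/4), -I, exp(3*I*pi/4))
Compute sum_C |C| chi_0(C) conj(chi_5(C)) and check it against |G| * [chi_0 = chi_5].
Sum = 0; so <chi_0, chi_5> = 0 (distinct irreducibles are orthogonal).

Justification: Compute term by term over conjugacy classes (|C| * chi_0(C) * conj(chi_5(C))):
  1*(1)*conj(1) + 1*(1)*conj(exp(-3*I*pi/4)) + 1*(1)*conj(I) + 1*(1)*conj(exp(-I*pi/4)) + 1*(1)*conj(-1) + 1*(1)*conj(exp(I*pi/4)) + 1*(1)*conj(-I) + 1*(1)*conj(exp(3*I*pi/4))
  = (1) + (exp(3*I*pi/4)) + (-I) + (exp(I*pi/4)) + (-1) + (exp(-I*pi/4)) + (I) + (exp(-3*I*pi/4))
  = 0.
(Exp terms are combined using exp(i*s)*conj(exp(i*t)) = exp(i*(s-t)), and sums of them are collapsed using the identity that for every m > 1 the m distinct m-th roots of unity sum to 0, e.g. 1 + exp(2*I*pi/3) + exp(-2*I*pi/3) = 0.)
Dividing by |G| = 8 gives 0/8 = 0, matching the row-orthogonality relation <chi_0, chi_5> = [chi_0 = chi_5].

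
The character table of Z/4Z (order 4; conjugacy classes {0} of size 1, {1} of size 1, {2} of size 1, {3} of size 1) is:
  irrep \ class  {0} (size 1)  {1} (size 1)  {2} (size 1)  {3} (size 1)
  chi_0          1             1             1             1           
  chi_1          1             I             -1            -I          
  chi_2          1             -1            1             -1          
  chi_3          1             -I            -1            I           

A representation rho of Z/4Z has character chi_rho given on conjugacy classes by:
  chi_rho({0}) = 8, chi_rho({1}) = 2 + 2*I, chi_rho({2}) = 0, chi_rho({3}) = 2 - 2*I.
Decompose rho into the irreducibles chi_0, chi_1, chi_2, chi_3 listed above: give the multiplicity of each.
Multiplicities: chi_0: 3, chi_1: 3, chi_2: 1, chi_3: 1.

Explanation: Use <chi_rho, chi> = (1/|G|) sum_C |C| * chi_rho(C) * conj(chi(C)) with |G| = 4 for each irreducible chi in the table:
  <chi_rho, chi_0> = (1/4)[1*(8)*conj(1) + 1*(2 + 2*I)*conj(1) + 1*(0)*conj(1) + 1*(2 - 2*I)*conj(1)]
      = (1/4)[(8) + (2 + 2*I) + (0) + (2 - 2*I)] = 12/4 = 3
  <chi_rho, chi_1> = (1/4)[1*(8)*conj(1) + 1*(2 + 2*I)*conj(I) + 1*(0)*conj(-1) + 1*(2 - 2*I)*conj(-I)]
      = (1/4)[(8) + (2 - 2*I) + (0) + (2 + 2*I)] = 12/4 = 3
  <chi_rho, chi_2> = (1/4)[1*(8)*conj(1) + 1*(2 + 2*I)*conj(-1) + 1*(0)*conj(1) + 1*(2 - 2*I)*conj(-1)]
      = (1/4)[(8) + (-2 - 2*I) + (0) + (-2 + 2*I)] = 4/4 = 1
  <chi_rho, chi_3> = (1/4)[1*(8)*conj(1) + 1*(2 + 2*I)*conj(-I) + 1*(0)*conj(-1) + 1*(2 - 2*I)*conj(I)]
      = (1/4)[(8) + (-2 + 2*I) + (0) + (-2 - 2*I)] = 4/4 = 1
(Exp terms are combined using exp(i*s)*conj(exp(i*t)) = exp(i*(s-t)), and sums of them are collapsed using the identity that for every m > 1 the m distinct m-th roots of unity sum to 0, e.g. 1 + exp(2*I*pi/3) + exp(-2*I*pi/3) = 0.)
Dimension check: dim(rho) = sum (mult * dim) = 3*1 + 3*1 + 1*1 + 1*1 = 8 = chi_rho(e) = 8.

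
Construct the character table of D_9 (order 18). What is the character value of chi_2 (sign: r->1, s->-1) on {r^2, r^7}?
Conjugacy classes: {e} of size 1, {r^1, r^8} of size 2, {r^2, r^7} of size 2, {r^3, r^6} of size 2, {r^4, r^5} of size 2, {s, sr, ..., sr^8} of size 9.
Character table:
  irrep \ class              {e} (size 1)  {r^1, r^8} (size 2)  {r^2, r^7} (size 2)  {r^3, r^6} (size 2)  {r^4, r^5} (size 2)  {s, sr, ..., sr^8} (size 9)
  chi_1 (triv)               1             1                    1                    1                    1                    1                          
  chi_2 (sign: r->1, s->-1)  1             1                    1                    1                    1                    -1                         
  chi_3 (2d, j=1)            2             2*cos(2*pi/9)        2*cos(4*pi/9)        -1                   -2*cos(pi/9)         0                          
  chi_4 (2d, j=2)            2             2*cos(4*pi/9)        -2*cos(pi/9)         -1                   2*cos(2*pi/9)        0                          
  chi_5 (2d, j=3)            2             -1                   -1                   2                    -1                   0                          
  chi_6 (2d, j=4)            2             -2*cos(pi/9)         2*cos(2*pi/9)        -1                   2*cos(4*pi/9)        0                          

Spot check: chi_2 (sign: r->1, s->-1) on {r^2, r^7} = 1.

Solution. D_9 has order 2*9 = 18 with 6 conjugacy classes, hence 6 irreducibles. Sum of squared dims 1 + 1 + 4 + 4 + 4 + 4 = 18 = |G|. Linear characters come from the abelianisation; the 2-dimensional irreps have character r^k -> 2*cos(2*pi*j*k/9), reflections -> 0.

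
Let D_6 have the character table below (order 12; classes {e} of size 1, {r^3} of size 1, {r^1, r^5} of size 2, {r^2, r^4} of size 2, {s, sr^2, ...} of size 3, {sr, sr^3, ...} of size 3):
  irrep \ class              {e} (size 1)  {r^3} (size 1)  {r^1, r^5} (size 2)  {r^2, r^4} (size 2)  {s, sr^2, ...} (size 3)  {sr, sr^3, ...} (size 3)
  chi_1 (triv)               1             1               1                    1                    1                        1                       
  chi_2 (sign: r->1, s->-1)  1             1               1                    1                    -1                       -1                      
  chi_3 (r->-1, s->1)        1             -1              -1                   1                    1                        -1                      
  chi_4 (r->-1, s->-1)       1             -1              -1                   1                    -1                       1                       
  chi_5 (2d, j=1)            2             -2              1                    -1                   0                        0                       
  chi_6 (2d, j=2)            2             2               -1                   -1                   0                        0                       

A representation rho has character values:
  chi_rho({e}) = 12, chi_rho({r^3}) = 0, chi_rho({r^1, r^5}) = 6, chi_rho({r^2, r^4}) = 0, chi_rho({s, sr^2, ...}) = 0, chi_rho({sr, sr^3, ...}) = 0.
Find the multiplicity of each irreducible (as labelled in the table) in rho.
Multiplicities: chi_1: 2, chi_2: 2, chi_3: 0, chi_4: 0, chi_5: 3, chi_6: 1.

Reasoning: Use <chi_rho, chi> = (1/|G|) sum_C |C| * chi_rho(C) * conj(chi(C)) with |G| = 12 for each irreducible chi in the table:
  <chi_rho, chi_1> = (1/12)[1*(12)*conj(1) + 1*(0)*conj(1) + 2*(6)*conj(1) + 2*(0)*conj(1) + 3*(0)*conj(1) + 3*(0)*conj(1)]
      = (1/12)[(12) + (0) + (12) + (0) + (0) + (0)] = 24/12 = 2
  <chi_rho, chi_2> = (1/12)[1*(12)*conj(1) + 1*(0)*conj(1) + 2*(6)*conj(1) + 2*(0)*conj(1) + 3*(0)*conj(-1) + 3*(0)*conj(-1)]
      = (1/12)[(12) + (0) + (12) + (0) + (0) + (0)] = 24/12 = 2
  <chi_rho, chi_3> = (1/12)[1*(12)*conj(1) + 1*(0)*conj(-1) + 2*(6)*conj(-1) + 2*(0)*conj(1) + 3*(0)*conj(1) + 3*(0)*conj(-1)]
      = (1/12)[(12) + (0) + (-12) + (0) + (0) + (0)] = 0/12 = 0
  <chi_rho, chi_4> = (1/12)[1*(12)*conj(1) + 1*(0)*conj(-1) + 2*(6)*conj(-1) + 2*(0)*conj(1) + 3*(0)*conj(-1) + 3*(0)*conj(1)]
      = (1/12)[(12) + (0) + (-12) + (0) + (0) + (0)] = 0/12 = 0
  <chi_rho, chi_5> = (1/12)[1*(12)*conj(2) + 1*(0)*conj(-2) + 2*(6)*conj(1) + 2*(0)*conj(-1) + 3*(0)*conj(0) + 3*(0)*conj(0)]
      = (1/12)[(24) + (0) + (12) + (0) + (0) + (0)] = 36/12 = 3
  <chi_rho, chi_6> = (1/12)[1*(12)*conj(2) + 1*(0)*conj(2) + 2*(6)*conj(-1) + 2*(0)*conj(-1) + 3*(0)*conj(0) + 3*(0)*conj(0)]
      = (1/12)[(24) + (0) + (-12) + (0) + (0) + (0)] = 12/12 = 1
Dimension check: dim(rho) = sum (mult * dim) = 2*1 + 2*1 + 0*1 + 0*1 + 3*2 + 1*2 = 12 = chi_rho(e) = 12.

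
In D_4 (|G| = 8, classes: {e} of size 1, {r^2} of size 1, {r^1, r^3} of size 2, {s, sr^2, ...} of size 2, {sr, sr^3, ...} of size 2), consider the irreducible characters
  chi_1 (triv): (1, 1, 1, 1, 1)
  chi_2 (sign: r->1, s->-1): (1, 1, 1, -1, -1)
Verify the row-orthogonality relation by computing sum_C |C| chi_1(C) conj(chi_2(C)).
Sum = 0; so <chi_1, chi_2> = 0 (distinct irreducibles are orthogonal).

Compute term by term over conjugacy classes (|C| * chi_1(C) * conj(chi_2(C))):
  1*(1)*conj(1) + 1*(1)*conj(1) + 2*(1)*conj(1) + 2*(1)*conj(-1) + 2*(1)*conj(-1)
  = (1) + (1) + (2) + (-2) + (-2)
  = 0.
Dividing by |G| = 8 gives 0/8 = 0, matching the row-orthogonality relation <chi_1, chi_2> = [chi_1 = chi_2].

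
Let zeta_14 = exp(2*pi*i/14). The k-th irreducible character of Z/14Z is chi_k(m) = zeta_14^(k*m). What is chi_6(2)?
chi_6(2) = zeta_14^12 = exp(-2*I*pi/7)

Justification: chi_6(2) = zeta_14^(6*2) = zeta_14^12. Since zeta_14^14 = 1, this equals zeta_14^12 = exp(2*pi*i*12/14) = exp(-2*I*pi/7).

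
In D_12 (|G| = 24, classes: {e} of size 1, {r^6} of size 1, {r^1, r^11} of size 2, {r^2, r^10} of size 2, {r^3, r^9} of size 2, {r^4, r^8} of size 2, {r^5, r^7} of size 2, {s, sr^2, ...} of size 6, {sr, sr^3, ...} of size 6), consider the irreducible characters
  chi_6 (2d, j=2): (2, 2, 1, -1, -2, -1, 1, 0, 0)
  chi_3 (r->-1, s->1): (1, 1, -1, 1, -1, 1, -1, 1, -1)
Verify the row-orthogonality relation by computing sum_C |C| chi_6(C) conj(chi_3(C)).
Sum = 0; so <chi_6, chi_3> = 0 (distinct irreducibles are orthogonal).

Working: Compute term by term over conjugacy classes (|C| * chi_6(C) * conj(chi_3(C))):
  1*(2)*conj(1) + 1*(2)*conj(1) + 2*(1)*conj(-1) + 2*(-1)*conj(1) + 2*(-2)*conj(-1) + 2*(-1)*conj(1) + 2*(1)*conj(-1) + 6*(0)*conj(1) + 6*(0)*conj(-1)
  = (2) + (2) + (-2) + (-2) + (4) + (-2) + (-2) + (0) + (0)
  = 0.
Dividing by |G| = 24 gives 0/24 = 0, matching the row-orthogonality relation <chi_6, chi_3> = [chi_6 = chi_3].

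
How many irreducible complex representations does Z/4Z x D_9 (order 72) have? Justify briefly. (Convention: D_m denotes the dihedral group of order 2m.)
24

Argument: The number of irreducible complex representations of a finite group equals its number of conjugacy classes. For a direct product, #classes(G x H) = #classes(G) * #classes(H). Z/4Z has 4 classes (abelian), D_9 has 6 classes, so 4 * 6 = 24, so Z/4Z x D_9 (order 72) has exactly 24 irreducible complex representations.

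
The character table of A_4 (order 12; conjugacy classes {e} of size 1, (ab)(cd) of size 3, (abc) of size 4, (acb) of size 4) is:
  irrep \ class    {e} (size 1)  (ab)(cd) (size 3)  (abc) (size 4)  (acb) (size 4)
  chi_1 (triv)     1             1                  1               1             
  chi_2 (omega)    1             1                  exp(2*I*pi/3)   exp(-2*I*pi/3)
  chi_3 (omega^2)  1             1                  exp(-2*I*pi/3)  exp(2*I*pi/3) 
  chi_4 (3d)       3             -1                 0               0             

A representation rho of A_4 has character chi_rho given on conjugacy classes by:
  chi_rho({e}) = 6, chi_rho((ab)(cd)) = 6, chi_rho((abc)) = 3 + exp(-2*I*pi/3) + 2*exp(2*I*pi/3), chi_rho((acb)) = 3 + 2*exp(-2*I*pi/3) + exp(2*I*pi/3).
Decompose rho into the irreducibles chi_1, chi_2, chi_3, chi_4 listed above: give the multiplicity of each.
Multiplicities: chi_1: 3, chi_2: 2, chi_3: 1, chi_4: 0.

Justification: Use <chi_rho, chi> = (1/|G|) sum_C |C| * chi_rho(C) * conj(chi(C)) with |G| = 12 for each irreducible chi in the table:
  <chi_rho, chi_1> = (1/12)[1*(6)*conj(1) + 3*(6)*conj(1) + 4*(3 + exp(-2*I*pi/3) + 2*exp(2*I*pi/3))*conj(1) + 4*(3 + 2*exp(-2*I*pi/3) + exp(2*I*pi/3))*conj(1)]
      = (1/12)[(6) + (18) + (12 + 4*exp(-2*I*pi/3) + 8*exp(2*I*pi/3)) + (12 + 8*exp(-2*I*pi/3) + 4*exp(2*I*pi/3))] = 36/12 = 3
  <chi_rho, chi_2> = (1/12)[1*(6)*conj(1) + 3*(6)*conj(1) + 4*(3 + exp(-2*I*pi/3) + 2*exp(2*I*pi/3))*conj(exp(2*I*pi/3)) + 4*(3 + 2*exp(-2*I*pi/3) + exp(2*I*pi/3))*conj(exp(-2*I*pi/3))]
      = (1/12)[(6) + (18) + (8 + 12*exp(-2*I*pi/3) + 4*exp(2*I*pi/3)) + (8 + 4*exp(-2*I*pi/3) + 12*exp(2*I*pi/3))] = 24/12 = 2
  <chi_rho, chi_3> = (1/12)[1*(6)*conj(1) + 3*(6)*conj(1) + 4*(3 + exp(-2*I*pi/3) + 2*exp(2*I*pi/3))*conj(exp(-2*I*pi/3)) + 4*(3 + 2*exp(-2*I*pi/3) + exp(2*I*pi/3))*conj(exp(2*I*pi/3))]
      = (1/12)[(6) + (18) + (4 + 8*exp(-2*I*pi/3) + 12*exp(2*I*pi/3)) + (4 + 12*exp(-2*I*pi/3) + 8*exp(2*I*pi/3))] = 12/12 = 1
  <chi_rho, chi_4> = (1/12)[1*(6)*conj(3) + 3*(6)*conj(-1) + 4*(3 + exp(-2*I*pi/3) + 2*exp(2*I*pi/3))*conj(0) + 4*(3 + 2*exp(-2*I*pi/3) + exp(2*I*pi/3))*conj(0)]
      = (1/12)[(18) + (-18) + (0) + (0)] = 0/12 = 0
(Exp terms are combined using exp(i*s)*conj(exp(i*t)) = exp(i*(s-t)), and sums of them are collapsed using the identity that for every m > 1 the m distinct m-th roots of unity sum to 0, e.g. 1 + exp(2*I*pi/3) + exp(-2*I*pi/3) = 0.)
Dimension check: dim(rho) = sum (mult * dim) = 3*1 + 2*1 + 1*1 + 0*3 = 6 = chi_rho(e) = 6.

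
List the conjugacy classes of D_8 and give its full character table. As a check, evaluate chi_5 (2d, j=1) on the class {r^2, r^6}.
Conjugacy classes: {e} of size 1, {r^4} of size 1, {r^1, r^7} of size 2, {r^2, r^6} of size 2, {r^3, r^5} of size 2, {s, sr^2, ...} of size 4, {sr, sr^3, ...} of size 4.
Character table:
  irrep \ class              {e} (size 1)  {r^4} (size 1)  {r^1, r^7} (size 2)  {r^2, r^6} (size 2)  {r^3, r^5} (size 2)  {s, sr^2, ...} (size 4)  {sr, sr^3, ...} (size 4)
  chi_1 (triv)               1             1               1                    1                    1                    1                        1                       
  chi_2 (sign: r->1, s->-1)  1             1               1                    1                    1                    -1                       -1                      
  chi_3 (r->-1, s->1)        1             1               -1                   1                    -1                   1                        -1                      
  chi_4 (r->-1, s->-1)       1             1               -1                   1                    -1                   -1                       1                       
  chi_5 (2d, j=1)            2             -2              sqrt(2)              0                    -sqrt(2)             0                        0                       
  chi_6 (2d, j=2)            2             2               0                    -2                   0                    0                        0                       
  chi_7 (2d, j=3)            2             -2              -sqrt(2)             0                    sqrt(2)              0                        0                       

Spot check: chi_5 (2d, j=1) on {r^2, r^6} = 0.

Justification: D_8 has order 2*8 = 16 with 7 conjugacy classes, hence 7 irreducibles. Sum of squared dims 1 + 1 + 1 + 1 + 4 + 4 + 4 = 16 = |G|. Linear characters come from the abelianisation; the 2-dimensional irreps have character r^k -> 2*cos(2*pi*j*k/8), reflections -> 0.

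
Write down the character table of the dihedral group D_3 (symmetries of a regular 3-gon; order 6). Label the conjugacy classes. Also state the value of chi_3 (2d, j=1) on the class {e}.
Conjugacy classes: {e} of size 1, {r^1, r^2} of size 2, {s, sr, ..., sr^2} of size 3.
Character table:
  irrep \ class              {e} (size 1)  {r^1, r^2} (size 2)  {s, sr, ..., sr^2} (size 3)
  chi_1 (triv)               1             1                    1                          
  chi_2 (sign: r->1, s->-1)  1             1                    -1                         
  chi_3 (2d, j=1)            2             -1                   0                          

Spot check: chi_3 (2d, j=1) on {e} = 2.

Explanation: D_3 has order 2*3 = 6 with 3 conjugacy classes, hence 3 irreducibles. Sum of squared dims 1 + 1 + 4 = 6 = |G|. Linear characters come from the abelianisation; the 2-dimensional irreps have character r^k -> 2*cos(2*pi*j*k/3), reflections -> 0.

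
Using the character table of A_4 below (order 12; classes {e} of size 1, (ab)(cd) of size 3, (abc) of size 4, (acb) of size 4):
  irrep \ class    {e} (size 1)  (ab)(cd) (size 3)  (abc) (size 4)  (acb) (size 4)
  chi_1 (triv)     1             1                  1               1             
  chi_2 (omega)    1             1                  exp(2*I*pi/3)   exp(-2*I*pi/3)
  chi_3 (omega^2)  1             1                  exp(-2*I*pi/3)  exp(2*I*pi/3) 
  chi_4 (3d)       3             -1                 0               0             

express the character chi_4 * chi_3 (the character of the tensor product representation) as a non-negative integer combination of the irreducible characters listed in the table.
chi_4 tensor chi_3 = chi_4 (all other irreducibles have multiplicity 0).

Justification: The character of a tensor product is the pointwise product (chi_4 * chi_3)(C) = chi_4(C) * chi_3(C):
  {e}: (3)*(1), (ab)(cd): (-1)*(1), (abc): (0)*(exp(-2*I*pi/3)), (acb): (0)*(exp(2*I*pi/3))
so (chi_4 * chi_3) takes values
  {e} -> 3, (ab)(cd) -> -1, (abc) -> 0, (acb) -> 0.
Now take the inner product of this character with each irreducible chi from the table, <chi_4*chi_3, chi> = (1/12) sum_C |C| (chi_4*chi_3)(C) conj(chi(C)):
  <chi_4*chi_3, chi_1> = (1/12)[1*(3)*conj(1) + 3*(-1)*conj(1) + 4*(0)*conj(1) + 4*(0)*conj(1)]
      = (1/12)[(3) + (-3) + (0) + (0)] = 0/12 = 0
  <chi_4*chi_3, chi_2> = (1/12)[1*(3)*conj(1) + 3*(-1)*conj(1) + 4*(0)*conj(exp(2*I*pi/3)) + 4*(0)*conj(exp(-2*I*pi/3))]
      = (1/12)[(3) + (-3) + (0) + (0)] = 0/12 = 0
  <chi_4*chi_3, chi_3> = (1/12)[1*(3)*conj(1) + 3*(-1)*conj(1) + 4*(0)*conj(exp(-2*I*pi/3)) + 4*(0)*conj(exp(2*I*pi/3))]
      = (1/12)[(3) + (-3) + (0) + (0)] = 0/12 = 0
  <chi_4*chi_3, chi_4> = (1/12)[1*(3)*conj(3) + 3*(-1)*conj(-1) + 4*(0)*conj(0) + 4*(0)*conj(0)]
      = (1/12)[(9) + (3) + (0) + (0)] = 12/12 = 1
(Exp terms are combined using exp(i*s)*conj(exp(i*t)) = exp(i*(s-t)), and sums of them are collapsed using the identity that for every m > 1 the m distinct m-th roots of unity sum to 0, e.g. 1 + exp(2*I*pi/3) + exp(-2*I*pi/3) = 0.)
Hence the multiplicities are chi_4: 1. Dimension check: dim(chi_4)*dim(chi_3) = 3*1 = 3 and sum (mult * dim) = 1*3 = 3.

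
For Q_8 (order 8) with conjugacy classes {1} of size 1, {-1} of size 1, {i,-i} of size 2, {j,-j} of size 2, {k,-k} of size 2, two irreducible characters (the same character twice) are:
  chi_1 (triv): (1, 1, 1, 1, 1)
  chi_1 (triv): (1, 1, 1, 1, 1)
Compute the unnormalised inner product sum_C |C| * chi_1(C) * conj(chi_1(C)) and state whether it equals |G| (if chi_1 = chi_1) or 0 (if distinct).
Sum = 8 = |G| = 8; so <chi_1, chi_1> = 1 (norm-1 confirms irreducibility).

Solution. Compute term by term over conjugacy classes (|C| * chi_1(C) * conj(chi_1(C))):
  1*(1)*conj(1) + 1*(1)*conj(1) + 2*(1)*conj(1) + 2*(1)*conj(1) + 2*(1)*conj(1)
  = (1) + (1) + (2) + (2) + (2)
  = 8.
Dividing by |G| = 8 gives 8/8 = 1, matching the row-orthogonality relation <chi_1, chi_1> = [chi_1 = chi_1].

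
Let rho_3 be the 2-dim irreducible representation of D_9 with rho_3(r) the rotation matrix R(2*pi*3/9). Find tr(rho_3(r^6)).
chi_{rho_3}(r^6) = 2*cos(2*pi*3*6/9) = 2

Argument: rho_3(r^6) is rotation by angle 2*pi*3*6/9, whose trace is 2*cos(2*pi*3*6/9) = 2.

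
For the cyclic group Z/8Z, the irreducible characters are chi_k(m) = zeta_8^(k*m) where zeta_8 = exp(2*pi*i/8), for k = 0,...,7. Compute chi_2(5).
chi_2(5) = zeta_8^10 = I

Proof sketch: chi_2(5) = zeta_8^(2*5) = zeta_8^10. Since zeta_8^8 = 1, this equals zeta_8^2 = exp(2*pi*i*2/8) = I.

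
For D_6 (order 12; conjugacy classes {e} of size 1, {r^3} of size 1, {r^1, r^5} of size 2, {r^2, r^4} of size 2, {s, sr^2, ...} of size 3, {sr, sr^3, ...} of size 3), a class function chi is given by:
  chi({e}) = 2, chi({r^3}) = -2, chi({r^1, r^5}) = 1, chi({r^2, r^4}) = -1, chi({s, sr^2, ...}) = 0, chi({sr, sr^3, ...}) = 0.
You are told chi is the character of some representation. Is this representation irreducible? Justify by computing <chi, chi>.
Irreducible: <chi, chi> = 1.

Solution. <chi, chi> = (1/|G|) sum_C |C| * |chi(C)|^2 = (1/12)[1*|2|^2 + 1*|-2|^2 + 2*|1|^2 + 2*|-1|^2 + 3*|0|^2 + 3*|0|^2]
  = (1/12)[(4) + (4) + (2) + (2) + (0) + (0)] = 12/12 = 1.
A character is irreducible iff <chi, chi> = 1, so this representation is irreducible.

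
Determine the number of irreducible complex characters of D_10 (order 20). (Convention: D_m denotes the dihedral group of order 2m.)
8

Explanation: The number of irreducible complex representations of a finite group equals its number of conjugacy classes. D_10 has 8 conjugacy classes (n/2 + 3 for n even), so D_10 (order 20) has exactly 8 irreducible complex representations.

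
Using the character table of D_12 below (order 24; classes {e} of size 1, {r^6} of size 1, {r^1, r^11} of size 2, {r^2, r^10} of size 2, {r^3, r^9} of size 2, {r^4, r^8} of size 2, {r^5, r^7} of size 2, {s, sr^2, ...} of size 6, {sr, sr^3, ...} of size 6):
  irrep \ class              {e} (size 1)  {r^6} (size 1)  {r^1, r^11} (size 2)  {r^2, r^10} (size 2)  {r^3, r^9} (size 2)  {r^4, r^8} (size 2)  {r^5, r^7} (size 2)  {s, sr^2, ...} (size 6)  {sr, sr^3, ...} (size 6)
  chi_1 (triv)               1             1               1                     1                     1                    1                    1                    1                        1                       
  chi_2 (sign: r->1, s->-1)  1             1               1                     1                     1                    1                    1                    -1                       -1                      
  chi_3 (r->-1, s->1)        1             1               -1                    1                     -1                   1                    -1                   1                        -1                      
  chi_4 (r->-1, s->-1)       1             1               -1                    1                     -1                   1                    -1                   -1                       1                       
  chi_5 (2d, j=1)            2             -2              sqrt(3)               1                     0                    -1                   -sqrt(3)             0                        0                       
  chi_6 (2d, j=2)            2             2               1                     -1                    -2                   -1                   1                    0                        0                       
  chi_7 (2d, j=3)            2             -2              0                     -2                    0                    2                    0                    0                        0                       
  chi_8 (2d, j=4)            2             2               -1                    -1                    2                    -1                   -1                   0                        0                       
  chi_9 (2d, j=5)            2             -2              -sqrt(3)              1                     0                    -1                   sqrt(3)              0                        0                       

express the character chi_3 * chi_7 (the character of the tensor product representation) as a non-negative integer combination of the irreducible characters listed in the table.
chi_3 tensor chi_7 = chi_7 (all other irreducibles have multiplicity 0).

The character of a tensor product is the pointwise product (chi_3 * chi_7)(C) = chi_3(C) * chi_7(C):
  {e}: (1)*(2), {r^6}: (1)*(-2), {r^1, r^11}: (-1)*(0), {r^2, r^10}: (1)*(-2), {r^3, r^9}: (-1)*(0), {r^4, r^8}: (1)*(2), {r^5, r^7}: (-1)*(0), {s, sr^2, ...}: (1)*(0), {sr, sr^3, ...}: (-1)*(0)
so (chi_3 * chi_7) takes values
  {e} -> 2, {r^6} -> -2, {r^1, r^11} -> 0, {r^2, r^10} -> -2, {r^3, r^9} -> 0, {r^4, r^8} -> 2, {r^5, r^7} -> 0, {s, sr^2, ...} -> 0, {sr, sr^3, ...} -> 0.
Now take the inner product of this character with each irreducible chi from the table, <chi_3*chi_7, chi> = (1/24) sum_C |C| (chi_3*chi_7)(C) conj(chi(C)):
  <chi_3*chi_7, chi_1> = (1/24)[1*(2)*conj(1) + 1*(-2)*conj(1) + 2*(0)*conj(1) + 2*(-2)*conj(1) + 2*(0)*conj(1) + 2*(2)*conj(1) + 2*(0)*conj(1) + 6*(0)*conj(1) + 6*(0)*conj(1)]
      = (1/24)[(2) + (-2) + (0) + (-4) + (0) + (4) + (0) + (0) + (0)] = 0/24 = 0
  <chi_3*chi_7, chi_2> = (1/24)[1*(2)*conj(1) + 1*(-2)*conj(1) + 2*(0)*conj(1) + 2*(-2)*conj(1) + 2*(0)*conj(1) + 2*(2)*conj(1) + 2*(0)*conj(1) + 6*(0)*conj(-1) + 6*(0)*conj(-1)]
      = (1/24)[(2) + (-2) + (0) + (-4) + (0) + (4) + (0) + (0) + (0)] = 0/24 = 0
  <chi_3*chi_7, chi_3> = (1/24)[1*(2)*conj(1) + 1*(-2)*conj(1) + 2*(0)*conj(-1) + 2*(-2)*conj(1) + 2*(0)*conj(-1) + 2*(2)*conj(1) + 2*(0)*conj(-1) + 6*(0)*conj(1) + 6*(0)*conj(-1)]
      = (1/24)[(2) + (-2) + (0) + (-4) + (0) + (4) + (0) + (0) + (0)] = 0/24 = 0
  <chi_3*chi_7, chi_4> = (1/24)[1*(2)*conj(1) + 1*(-2)*conj(1) + 2*(0)*conj(-1) + 2*(-2)*conj(1) + 2*(0)*conj(-1) + 2*(2)*conj(1) + 2*(0)*conj(-1) + 6*(0)*conj(-1) + 6*(0)*conj(1)]
      = (1/24)[(2) + (-2) + (0) + (-4) + (0) + (4) + (0) + (0) + (0)] = 0/24 = 0
  <chi_3*chi_7, chi_5> = (1/24)[1*(2)*conj(2) + 1*(-2)*conj(-2) + 2*(0)*conj(sqrt(3)) + 2*(-2)*conj(1) + 2*(0)*conj(0) + 2*(2)*conj(-1) + 2*(0)*conj(-sqrt(3)) + 6*(0)*conj(0) + 6*(0)*conj(0)]
      = (1/24)[(4) + (4) + (0) + (-4) + (0) + (-4) + (0) + (0) + (0)] = 0/24 = 0
  <chi_3*chi_7, chi_6> = (1/24)[1*(2)*conj(2) + 1*(-2)*conj(2) + 2*(0)*conj(1) + 2*(-2)*conj(-1) + 2*(0)*conj(-2) + 2*(2)*conj(-1) + 2*(0)*conj(1) + 6*(0)*conj(0) + 6*(0)*conj(0)]
      = (1/24)[(4) + (-4) + (0) + (4) + (0) + (-4) + (0) + (0) + (0)] = 0/24 = 0
  <chi_3*chi_7, chi_7> = (1/24)[1*(2)*conj(2) + 1*(-2)*conj(-2) + 2*(0)*conj(0) + 2*(-2)*conj(-2) + 2*(0)*conj(0) + 2*(2)*conj(2) + 2*(0)*conj(0) + 6*(0)*conj(0) + 6*(0)*conj(0)]
      = (1/24)[(4) + (4) + (0) + (8) + (0) + (8) + (0) + (0) + (0)] = 24/24 = 1
  <chi_3*chi_7, chi_8> = (1/24)[1*(2)*conj(2) + 1*(-2)*conj(2) + 2*(0)*conj(-1) + 2*(-2)*conj(-1) + 2*(0)*conj(2) + 2*(2)*conj(-1) + 2*(0)*conj(-1) + 6*(0)*conj(0) + 6*(0)*conj(0)]
      = (1/24)[(4) + (-4) + (0) + (4) + (0) + (-4) + (0) + (0) + (0)] = 0/24 = 0
  <chi_3*chi_7, chi_9> = (1/24)[1*(2)*conj(2) + 1*(-2)*conj(-2) + 2*(0)*conj(-sqrt(3)) + 2*(-2)*conj(1) + 2*(0)*conj(0) + 2*(2)*conj(-1) + 2*(0)*conj(sqrt(3)) + 6*(0)*conj(0) + 6*(0)*conj(0)]
      = (1/24)[(4) + (4) + (0) + (-4) + (0) + (-4) + (0) + (0) + (0)] = 0/24 = 0
Hence the multiplicities are chi_7: 1. Dimension check: dim(chi_3)*dim(chi_7) = 1*2 = 2 and sum (mult * dim) = 1*2 = 2.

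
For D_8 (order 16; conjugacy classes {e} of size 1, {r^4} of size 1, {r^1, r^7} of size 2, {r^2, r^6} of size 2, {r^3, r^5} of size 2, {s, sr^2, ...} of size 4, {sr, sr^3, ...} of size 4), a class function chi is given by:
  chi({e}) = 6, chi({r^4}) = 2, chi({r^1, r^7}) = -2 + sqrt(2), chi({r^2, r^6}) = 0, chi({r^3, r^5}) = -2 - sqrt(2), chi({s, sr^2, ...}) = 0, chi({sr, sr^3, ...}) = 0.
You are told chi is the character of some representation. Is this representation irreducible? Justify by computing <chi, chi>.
Not irreducible (reducible): <chi, chi> = 4 > 1.

Solution. <chi, chi> = (1/|G|) sum_C |C| * |chi(C)|^2 = (1/16)[1*|6|^2 + 1*|2|^2 + 2*|-2 + sqrt(2)|^2 + 2*|0|^2 + 2*|-2 - sqrt(2)|^2 + 4*|0|^2 + 4*|0|^2]
  = (1/16)[(36) + (4) + (12 - 8*sqrt(2)) + (0) + (8*sqrt(2) + 12) + (0) + (0)] = 64/16 = 4.
A character is irreducible iff <chi, chi> = 1, so this representation is reducible.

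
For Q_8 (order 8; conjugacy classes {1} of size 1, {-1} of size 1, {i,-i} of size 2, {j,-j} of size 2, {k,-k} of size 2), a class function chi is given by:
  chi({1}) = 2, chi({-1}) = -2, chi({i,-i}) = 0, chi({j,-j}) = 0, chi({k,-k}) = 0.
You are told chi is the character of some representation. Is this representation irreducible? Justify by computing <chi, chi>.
Irreducible: <chi, chi> = 1.

Why: <chi, chi> = (1/|G|) sum_C |C| * |chi(C)|^2 = (1/8)[1*|2|^2 + 1*|-2|^2 + 2*|0|^2 + 2*|0|^2 + 2*|0|^2]
  = (1/8)[(4) + (4) + (0) + (0) + (0)] = 8/8 = 1.
A character is irreducible iff <chi, chi> = 1, so this representation is irreducible.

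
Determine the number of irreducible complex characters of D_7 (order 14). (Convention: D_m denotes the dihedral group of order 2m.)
5

Solution. The number of irreducible complex representations of a finite group equals its number of conjugacy classes. D_7 has 5 conjugacy classes ((n+3)/2 for n odd), so D_7 (order 14) has exactly 5 irreducible complex representations.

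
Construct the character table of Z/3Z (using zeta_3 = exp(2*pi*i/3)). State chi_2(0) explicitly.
Character table of Z/3Z (irreps indexed chi_0,...,chi_2 with chi_k(m) = zeta_3^(k*m), zeta_3 = exp(2*pi*i/3)):
  irrep \ class  {0} (size 1)  {1} (size 1)    {2} (size 1)  
  chi_0          1             1               1             
  chi_1          1             exp(2*I*pi/3)   exp(-2*I*pi/3)
  chi_2          1             exp(-2*I*pi/3)  exp(2*I*pi/3) 

Spot check: chi_2(0) = zeta_3^(2*0) = zeta_3^0 = 1.

Why: Z/3Z is abelian, so all 3 irreducible complex representations are 1-dimensional. They are given by chi_k(m) = zeta_3^(k*m) for k = 0,...,2. Row orthogonality: sum_m chi_k(m) conj(chi_l(m)) = 3 * [k = l].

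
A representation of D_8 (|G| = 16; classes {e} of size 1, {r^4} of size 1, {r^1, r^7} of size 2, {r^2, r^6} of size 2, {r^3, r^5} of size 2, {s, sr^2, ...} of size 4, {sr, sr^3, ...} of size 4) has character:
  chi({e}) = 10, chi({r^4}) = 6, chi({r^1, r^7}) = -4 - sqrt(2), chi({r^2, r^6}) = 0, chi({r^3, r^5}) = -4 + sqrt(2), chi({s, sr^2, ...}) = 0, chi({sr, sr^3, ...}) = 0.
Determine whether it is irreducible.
Not irreducible (reducible): <chi, chi> = 13 > 1.

Argument: <chi, chi> = (1/|G|) sum_C |C| * |chi(C)|^2 = (1/16)[1*|10|^2 + 1*|6|^2 + 2*|-4 - sqrt(2)|^2 + 2*|0|^2 + 2*|-4 + sqrt(2)|^2 + 4*|0|^2 + 4*|0|^2]
  = (1/16)[(100) + (36) + (16*sqrt(2) + 36) + (0) + (36 - 16*sqrt(2)) + (0) + (0)] = 208/16 = 13.
A character is irreducible iff <chi, chi> = 1, so this representation is reducible.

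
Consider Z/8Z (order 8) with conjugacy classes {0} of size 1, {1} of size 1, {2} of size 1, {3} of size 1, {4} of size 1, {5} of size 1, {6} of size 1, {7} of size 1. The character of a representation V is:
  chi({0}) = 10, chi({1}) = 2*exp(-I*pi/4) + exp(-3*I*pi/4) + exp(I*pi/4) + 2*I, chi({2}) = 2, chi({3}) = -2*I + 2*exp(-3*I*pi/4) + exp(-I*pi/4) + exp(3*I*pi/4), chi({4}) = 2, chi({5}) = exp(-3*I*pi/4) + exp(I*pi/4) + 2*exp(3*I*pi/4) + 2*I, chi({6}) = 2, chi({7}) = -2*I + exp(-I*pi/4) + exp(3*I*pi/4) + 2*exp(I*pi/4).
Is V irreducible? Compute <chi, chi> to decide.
Not irreducible (reducible): <chi, chi> = 18 > 1.

Derivation: <chi, chi> = (1/|G|) sum_C |C| * |chi(C)|^2 = (1/8)[1*|10|^2 + 1*|2*exp(-I*pi/4) + exp(-3*I*pi/4) + exp(I*pi/4) + 2*I|^2 + 1*|2|^2 + 1*|-2*I + 2*exp(-3*I*pi/4) + exp(-I*pi/4) + exp(3*I*pi/4)|^2 + 1*|2|^2 + 1*|exp(-3*I*pi/4) + exp(I*pi/4) + 2*exp(3*I*pi/4) + 2*I|^2 + 1*|2|^2 + 1*|-2*I + exp(-I*pi/4) + exp(3*I*pi/4) + 2*exp(I*pi/4)|^2]
  = (1/8)[(100) + (8 - 2*exp(I*pi/4) + 2*exp(-3*I*pi/4) - 2*exp(-I*pi/4) + 2*exp(3*I*pi/4)) + (4) + (8 - 2*exp(3*I*pi/4) + 2*exp(-I*pi/4) - 2*exp(-3*I*pi/4) + 2*exp(I*pi/4)) + (4) + (8 - 2*exp(3*I*pi/4) + 2*exp(-I*pi/4) - 2*exp(-3*I*pi/4) + 2*exp(I*pi/4)) + (4) + (8 - 2*exp(I*pi/4) + 2*exp(-3*I*pi/4) - 2*exp(-I*pi/4) + 2*exp(3*I*pi/4))] = 144/8 = 18.
(Exp terms are combined using exp(i*s)*conj(exp(i*t)) = exp(i*(s-t)), and sums of them are collapsed using the identity that for every m > 1 the m distinct m-th roots of unity sum to 0, e.g. 1 + exp(2*I*pi/3) + exp(-2*I*pi/3) = 0.)
A character is irreducible iff <chi, chi> = 1, so this representation is reducible.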